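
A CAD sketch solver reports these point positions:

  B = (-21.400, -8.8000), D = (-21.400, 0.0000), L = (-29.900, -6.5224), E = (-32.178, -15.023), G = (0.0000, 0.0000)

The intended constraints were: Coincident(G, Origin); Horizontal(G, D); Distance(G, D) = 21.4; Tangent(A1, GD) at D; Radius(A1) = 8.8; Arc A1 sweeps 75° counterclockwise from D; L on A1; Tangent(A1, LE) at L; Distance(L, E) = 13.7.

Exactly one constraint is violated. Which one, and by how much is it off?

Distance(L, E) = 13.7 — off by 4.90.

G = (0.00, 0.00) ✓; G.y = 0.00, D.y = 0.00 ✓; |GD| = 21.40 ✓; ∠(BD, DG) = 90.00° ✓; |BD| = 8.800 ✓; bearing(B→L) − bearing(B→D) = 75.00° ✓; |BL| = 8.800 ✓; ∠(BL, LE) = 90.00° ✓; |LE| = 8.801 ✗.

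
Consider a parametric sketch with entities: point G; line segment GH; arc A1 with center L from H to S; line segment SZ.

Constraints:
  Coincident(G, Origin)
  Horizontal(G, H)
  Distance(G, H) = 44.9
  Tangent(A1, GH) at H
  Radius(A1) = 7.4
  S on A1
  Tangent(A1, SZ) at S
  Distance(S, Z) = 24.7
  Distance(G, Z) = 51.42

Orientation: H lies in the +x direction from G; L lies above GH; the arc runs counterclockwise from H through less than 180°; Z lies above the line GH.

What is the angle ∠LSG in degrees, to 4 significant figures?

16.30°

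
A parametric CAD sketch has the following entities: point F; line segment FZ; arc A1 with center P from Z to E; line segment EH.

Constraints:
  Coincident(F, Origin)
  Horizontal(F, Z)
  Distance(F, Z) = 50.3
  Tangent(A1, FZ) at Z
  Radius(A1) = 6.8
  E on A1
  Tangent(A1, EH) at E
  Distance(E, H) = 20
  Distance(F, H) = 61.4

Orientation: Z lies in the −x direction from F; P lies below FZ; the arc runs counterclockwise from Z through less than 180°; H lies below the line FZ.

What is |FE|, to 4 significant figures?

57.56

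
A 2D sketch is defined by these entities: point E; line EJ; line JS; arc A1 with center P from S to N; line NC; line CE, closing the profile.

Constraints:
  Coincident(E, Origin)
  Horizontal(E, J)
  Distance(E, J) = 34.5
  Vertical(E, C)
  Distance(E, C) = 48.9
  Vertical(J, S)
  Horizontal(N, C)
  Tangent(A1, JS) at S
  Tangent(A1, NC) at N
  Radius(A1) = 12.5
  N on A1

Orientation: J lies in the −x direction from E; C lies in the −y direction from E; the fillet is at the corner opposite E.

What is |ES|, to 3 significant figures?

50.2

The virtual corner opposite E is at (-34.5, -48.9). Tangency of A1 to JS means the radius PS is perpendicular to JS and tangency of A1 to NC means the radius PN is perpendicular to NC, with radius 12.5, so the center P sits 12.5 in from both sides at P = (-22.0, -36.4). That places the tangent points at S = (-34.5, -36.4) on JS and N = (-22.0, -48.9) on NC. Then |ES| = |S − E| = 50.2.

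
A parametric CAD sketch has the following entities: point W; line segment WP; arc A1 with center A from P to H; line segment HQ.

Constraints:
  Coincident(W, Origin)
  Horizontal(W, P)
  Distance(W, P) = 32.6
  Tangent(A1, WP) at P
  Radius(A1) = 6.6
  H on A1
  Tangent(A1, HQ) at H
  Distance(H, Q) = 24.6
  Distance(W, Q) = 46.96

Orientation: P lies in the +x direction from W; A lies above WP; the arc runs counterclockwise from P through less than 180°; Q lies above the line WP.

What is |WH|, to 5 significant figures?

39.861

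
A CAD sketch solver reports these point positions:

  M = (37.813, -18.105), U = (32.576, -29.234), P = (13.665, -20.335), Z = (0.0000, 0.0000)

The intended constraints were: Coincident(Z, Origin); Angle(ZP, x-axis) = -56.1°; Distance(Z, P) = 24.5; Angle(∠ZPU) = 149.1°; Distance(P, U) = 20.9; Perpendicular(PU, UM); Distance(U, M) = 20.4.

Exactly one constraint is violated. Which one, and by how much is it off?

Distance(U, M) = 20.4 — off by 8.10.

Z = (0.00, 0.00) ✓; ZP at -56.10° ✓; |ZP| = 24.50 ✓; ∠ZPU = 149.1° ✓; |PU| = 20.90 ✓; ∠(PU, UM) = 90.00° ✓; |UM| = 12.30 ✗.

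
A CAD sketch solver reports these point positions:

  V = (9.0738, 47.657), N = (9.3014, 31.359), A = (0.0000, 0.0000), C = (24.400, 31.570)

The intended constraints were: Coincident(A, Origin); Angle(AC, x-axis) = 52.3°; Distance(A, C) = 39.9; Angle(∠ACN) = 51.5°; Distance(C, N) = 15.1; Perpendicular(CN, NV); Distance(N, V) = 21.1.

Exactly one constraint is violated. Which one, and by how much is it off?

Distance(N, V) = 21.1 — off by 4.80.

A = (0.00, 0.00) ✓; AC at 52.30° ✓; |AC| = 39.90 ✓; ∠ACN = 51.50° ✓; |CN| = 15.10 ✓; ∠(CN, NV) = 90.00° ✓; |NV| = 16.30 ✗.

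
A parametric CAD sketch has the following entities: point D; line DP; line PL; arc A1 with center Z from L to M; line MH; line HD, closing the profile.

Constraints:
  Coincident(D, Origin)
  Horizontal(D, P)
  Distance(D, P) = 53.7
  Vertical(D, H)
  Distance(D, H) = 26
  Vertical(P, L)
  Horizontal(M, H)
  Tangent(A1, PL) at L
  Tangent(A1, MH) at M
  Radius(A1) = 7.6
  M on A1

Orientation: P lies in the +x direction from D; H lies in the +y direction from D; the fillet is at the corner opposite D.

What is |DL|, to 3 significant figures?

56.8

D is at the origin; D and P share the same y with |DP| = 53.7 and P on the +x side, so P = (53.7, 0.00). D and H share the same x with |DH| = 26.0 and H on the +y side, so H = (0.00, 26.0). The virtual corner opposite D is at (53.7, 26.0). Since A1 is tangent to PL there, ZL ⟂ PL and tangency of A1 to MH means the radius ZM is perpendicular to MH, with radius 7.6, so the center Z sits 7.6 in from both sides at Z = (46.1, 18.4). That places the tangent points at L = (53.7, 18.4) on PL and M = (46.1, 26.0) on MH. Then |DL| = |L − D| = 56.8.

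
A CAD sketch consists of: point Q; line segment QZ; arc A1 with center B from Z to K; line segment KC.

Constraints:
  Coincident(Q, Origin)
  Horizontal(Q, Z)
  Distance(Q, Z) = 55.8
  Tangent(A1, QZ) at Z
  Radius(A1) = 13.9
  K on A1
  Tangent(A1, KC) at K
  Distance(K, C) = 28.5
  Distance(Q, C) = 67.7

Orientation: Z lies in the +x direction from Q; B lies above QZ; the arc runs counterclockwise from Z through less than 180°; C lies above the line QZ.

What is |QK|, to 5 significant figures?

70.605

Q is at the origin; QZ is horizontal with |QZ| = 55.8 and Z on the +x side, so Z = (55.800, 0.0000). A1 meets QZ tangentially, so BZ is at right angles to QZ, so B = Z + (0, 13.9) = (55.800, 13.900). Since BK ⟂ KC (tangency), |BC| = √(13.9² + 28.5²) = 31.709 regardless of where K sits on A1. So C lies on both circle(Q, 67.7) and circle(B, 31.709); the above-QZ intersection is C = (50.443, 45.153). K is the foot of the tangent from C: K = (67.084, 22.016).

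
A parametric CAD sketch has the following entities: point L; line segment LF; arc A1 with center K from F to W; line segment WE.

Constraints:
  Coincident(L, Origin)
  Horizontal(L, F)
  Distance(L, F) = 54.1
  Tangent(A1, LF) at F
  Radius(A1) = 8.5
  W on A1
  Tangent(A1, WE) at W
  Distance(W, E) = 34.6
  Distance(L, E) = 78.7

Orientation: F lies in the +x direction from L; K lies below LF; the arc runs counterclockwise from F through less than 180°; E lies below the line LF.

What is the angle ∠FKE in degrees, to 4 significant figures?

159.4°

L is at the origin; LF is horizontal with |LF| = 54.1 and F on the +x side, so F = (54.10, 0.000). Tangency of A1 to LF means the radius KF is perpendicular to LF, so K = F + (0, -8.5) = (54.10, -8.500). Since KW ⟂ WE (tangency), |KE| = √(8.5² + 34.6²) = 35.63 regardless of where W sits on A1. So E lies on both circle(L, 78.7) and circle(K, 35.63); the below-LF intersection is E = (66.65, -41.84). W is the foot of the tangent from E: W = (47.09, -13.31).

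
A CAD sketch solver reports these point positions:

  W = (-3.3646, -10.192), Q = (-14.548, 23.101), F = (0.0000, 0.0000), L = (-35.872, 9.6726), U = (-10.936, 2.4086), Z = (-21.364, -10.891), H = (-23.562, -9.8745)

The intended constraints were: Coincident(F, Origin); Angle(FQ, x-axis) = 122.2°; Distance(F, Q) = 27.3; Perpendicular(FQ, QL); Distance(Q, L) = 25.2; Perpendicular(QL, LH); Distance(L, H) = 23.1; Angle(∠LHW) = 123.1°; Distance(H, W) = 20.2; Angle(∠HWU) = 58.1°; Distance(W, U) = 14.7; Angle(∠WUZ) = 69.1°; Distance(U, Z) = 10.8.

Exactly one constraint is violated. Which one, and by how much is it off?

Distance(U, Z) = 10.8 — off by 6.10.

F = (0.00, 0.00) ✓; FQ at 122.2° ✓; |FQ| = 27.30 ✓; ∠(FQ, QL) = 90.00° ✓; |QL| = 25.20 ✓; ∠(QL, LH) = 90.00° ✓; |LH| = 23.10 ✓; ∠LHW = 123.1° ✓; |HW| = 20.20 ✓; ∠HWU = 58.10° ✓; |WU| = 14.70 ✓; ∠WUZ = 69.10° ✓; |UZ| = 16.90 ✗.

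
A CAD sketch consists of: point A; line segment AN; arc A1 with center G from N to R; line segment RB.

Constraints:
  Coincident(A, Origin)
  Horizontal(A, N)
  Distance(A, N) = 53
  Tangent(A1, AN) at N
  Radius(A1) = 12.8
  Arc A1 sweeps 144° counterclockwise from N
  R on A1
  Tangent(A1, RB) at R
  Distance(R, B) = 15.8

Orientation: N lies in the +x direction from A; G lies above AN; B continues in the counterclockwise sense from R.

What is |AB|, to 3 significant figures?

57.7

A is at the origin; AN is horizontal with |AN| = 53.0 and N on the +x side, so N = (53.0, 0.00). The tangent condition forces GN to be normal to AN, so G = N + (0, 12.8) = (53.0, 12.8). On A1, N sits at bearing -90° from G; a 144° counterclockwise sweep puts R at bearing 54°, so R = G + 12.8·(cos 54°, sin 54°) = (60.5, 23.2). A1 meets RB tangentially, so GR is at right angles to RB, so RB runs along (−sin 54°, cos 54°); with |RB| = 15.8, B = (47.7, 32.4). Then |AB| = |B − A| = 57.7.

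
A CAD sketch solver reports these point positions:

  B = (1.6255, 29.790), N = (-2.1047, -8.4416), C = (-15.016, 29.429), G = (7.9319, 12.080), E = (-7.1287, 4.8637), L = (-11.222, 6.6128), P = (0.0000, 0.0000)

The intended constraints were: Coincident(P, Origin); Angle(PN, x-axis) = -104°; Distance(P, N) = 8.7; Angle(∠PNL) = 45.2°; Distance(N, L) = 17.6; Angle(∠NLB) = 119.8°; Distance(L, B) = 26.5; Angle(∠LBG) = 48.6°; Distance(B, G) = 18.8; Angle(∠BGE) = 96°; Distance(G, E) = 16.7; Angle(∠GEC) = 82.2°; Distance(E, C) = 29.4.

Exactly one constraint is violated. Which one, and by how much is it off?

Distance(E, C) = 29.4 — off by 3.60.

P = (0.00, 0.00) ✓; PN at -104.0° ✓; |PN| = 8.700 ✓; ∠PNL = 45.20° ✓; |NL| = 17.60 ✓; ∠NLB = 119.8° ✓; |LB| = 26.50 ✓; ∠LBG = 48.60° ✓; |BG| = 18.80 ✓; ∠BGE = 96.00° ✓; |GE| = 16.70 ✓; ∠GEC = 82.20° ✓; |EC| = 25.80 ✗.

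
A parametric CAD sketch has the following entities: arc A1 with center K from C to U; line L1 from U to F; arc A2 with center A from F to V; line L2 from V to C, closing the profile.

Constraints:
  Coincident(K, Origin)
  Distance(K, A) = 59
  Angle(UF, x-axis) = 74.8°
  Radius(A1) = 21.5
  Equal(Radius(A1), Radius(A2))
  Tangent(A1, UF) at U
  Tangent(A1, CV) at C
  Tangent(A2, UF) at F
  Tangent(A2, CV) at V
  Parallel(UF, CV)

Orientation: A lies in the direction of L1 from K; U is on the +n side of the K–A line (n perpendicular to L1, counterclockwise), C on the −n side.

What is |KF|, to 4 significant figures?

62.80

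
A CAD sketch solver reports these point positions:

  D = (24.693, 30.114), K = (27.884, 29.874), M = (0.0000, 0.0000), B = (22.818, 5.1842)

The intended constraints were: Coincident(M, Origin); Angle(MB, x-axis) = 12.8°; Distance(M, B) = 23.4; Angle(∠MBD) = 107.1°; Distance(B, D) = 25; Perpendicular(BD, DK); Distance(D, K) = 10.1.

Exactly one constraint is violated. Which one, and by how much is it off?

Distance(D, K) = 10.1 — off by 6.90.

M = (0.00, 0.00) ✓; MB at 12.80° ✓; |MB| = 23.40 ✓; ∠MBD = 107.1° ✓; |BD| = 25.00 ✓; ∠(BD, DK) = 90.00° ✓; |DK| = 3.200 ✗.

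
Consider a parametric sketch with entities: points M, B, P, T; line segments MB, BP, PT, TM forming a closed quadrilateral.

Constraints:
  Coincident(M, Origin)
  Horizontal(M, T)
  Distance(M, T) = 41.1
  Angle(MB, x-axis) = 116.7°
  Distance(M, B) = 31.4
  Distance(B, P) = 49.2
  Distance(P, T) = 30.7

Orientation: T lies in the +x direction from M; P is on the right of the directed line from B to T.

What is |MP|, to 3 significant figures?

18.4

M is at the origin; M and T share the same y with |MT| = 41.1 and T in +x, so T = (41.1, 0). MB runs at 116.7° with |MB| = 31.4, so B = (-14.1, 28.1). P is determined by |BP| = 49.2 and |PT| = 30.7 together: it lies at the intersection of circle(B, 49.2) and circle(T, 30.7). With |BT| = 61.9, the foot of the radical line on BT is 42.9 from B and the perpendicular offset is √(49.2² − 42.9²) = 24.1. Taking the right-of-BT solution: P = (13.2, -12.9).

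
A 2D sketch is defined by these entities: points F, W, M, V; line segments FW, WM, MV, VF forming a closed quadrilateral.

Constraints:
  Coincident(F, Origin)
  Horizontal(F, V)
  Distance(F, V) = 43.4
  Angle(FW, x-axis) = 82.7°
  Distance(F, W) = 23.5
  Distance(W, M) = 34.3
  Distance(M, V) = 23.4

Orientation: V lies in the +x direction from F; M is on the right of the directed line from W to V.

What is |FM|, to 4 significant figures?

21.64

F is at the origin; F and V share the same y with |FV| = 43.4 and V in +x, so V = (43.4, 0). FW runs at 82.7° with |FW| = 23.5, so W = (2.986, 23.31). M is determined by |WM| = 34.3 and |MV| = 23.4 together: it lies at the intersection of circle(W, 34.3) and circle(V, 23.4). With |WV| = 46.65, the foot of the radical line on WV is 30.07 from W and the perpendicular offset is √(34.3² − 30.07²) = 16.51. Taking the right-of-WV solution: M = (20.79, -6.011).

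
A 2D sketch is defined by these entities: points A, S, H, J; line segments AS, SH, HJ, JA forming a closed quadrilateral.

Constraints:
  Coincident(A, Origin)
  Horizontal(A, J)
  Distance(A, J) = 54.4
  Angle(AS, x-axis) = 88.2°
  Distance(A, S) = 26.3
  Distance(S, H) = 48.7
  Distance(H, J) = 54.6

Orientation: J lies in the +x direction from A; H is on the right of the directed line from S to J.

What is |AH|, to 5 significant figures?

22.730

Checks: A.y = 0.00, J.y = 0.00 ✓; |SH| = 48.70 ✓; |HJ| = 54.60 ✓.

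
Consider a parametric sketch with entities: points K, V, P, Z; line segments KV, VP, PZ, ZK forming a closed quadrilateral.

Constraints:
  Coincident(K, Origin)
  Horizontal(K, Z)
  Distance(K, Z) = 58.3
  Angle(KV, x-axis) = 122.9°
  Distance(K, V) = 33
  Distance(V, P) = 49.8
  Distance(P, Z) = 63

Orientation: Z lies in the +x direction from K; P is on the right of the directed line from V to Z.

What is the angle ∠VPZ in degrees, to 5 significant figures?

91.177°

Checks: |VP| = 49.80 ✓; |PZ| = 63.00 ✓.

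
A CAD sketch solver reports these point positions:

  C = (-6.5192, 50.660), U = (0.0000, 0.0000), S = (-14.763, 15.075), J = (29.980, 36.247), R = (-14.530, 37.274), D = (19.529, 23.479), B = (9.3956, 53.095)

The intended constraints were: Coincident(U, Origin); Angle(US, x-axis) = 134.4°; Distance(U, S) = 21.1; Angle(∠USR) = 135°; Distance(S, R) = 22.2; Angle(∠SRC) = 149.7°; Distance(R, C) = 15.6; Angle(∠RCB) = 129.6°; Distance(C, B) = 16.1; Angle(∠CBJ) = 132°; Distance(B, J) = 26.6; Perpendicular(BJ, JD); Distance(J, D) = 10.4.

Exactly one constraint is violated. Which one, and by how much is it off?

Distance(J, D) = 10.4 — off by 6.10.

U = (0.00, 0.00) ✓; US at 134.4° ✓; |US| = 21.10 ✓; ∠USR = 135.0° ✓; |SR| = 22.20 ✓; ∠SRC = 149.7° ✓; |RC| = 15.60 ✓; ∠RCB = 129.6° ✓; |CB| = 16.10 ✓; ∠CBJ = 132.0° ✓; |BJ| = 26.60 ✓; ∠(BJ, JD) = 90.00° ✓; |JD| = 16.50 ✗.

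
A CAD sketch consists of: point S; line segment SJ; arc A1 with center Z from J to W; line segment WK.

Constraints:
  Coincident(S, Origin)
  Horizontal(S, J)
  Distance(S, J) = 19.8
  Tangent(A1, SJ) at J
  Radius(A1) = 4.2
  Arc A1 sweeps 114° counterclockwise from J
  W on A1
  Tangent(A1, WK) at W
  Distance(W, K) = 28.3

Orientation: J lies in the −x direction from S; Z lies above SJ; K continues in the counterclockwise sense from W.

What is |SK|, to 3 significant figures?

42.0

S is at the origin; S and J share the same y with |SJ| = 19.8 and J on the −x side, so J = (-19.8, 0.00). A1 meets SJ tangentially, so ZJ is at right angles to SJ, so Z = J + (0, 4.2) = (-19.8, 4.20). On A1, J sits at bearing -90° from Z; a 114° counterclockwise sweep puts W at bearing 24°, so W = Z + 4.2·(cos 24°, sin 24°) = (-16.0, 5.91). Since A1 is tangent to WK there, ZW ⟂ WK, so WK runs along (−sin 24°, cos 24°); with |WK| = 28.3, K = (-27.5, 31.8). Then |SK| = |K − S| = 42.0.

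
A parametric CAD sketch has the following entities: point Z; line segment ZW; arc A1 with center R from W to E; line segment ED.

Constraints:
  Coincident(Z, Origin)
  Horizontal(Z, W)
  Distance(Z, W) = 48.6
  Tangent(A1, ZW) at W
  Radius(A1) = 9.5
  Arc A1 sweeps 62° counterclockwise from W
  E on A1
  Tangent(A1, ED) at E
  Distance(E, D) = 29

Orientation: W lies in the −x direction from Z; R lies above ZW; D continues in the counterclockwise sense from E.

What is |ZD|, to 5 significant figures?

40.578

On A1, W sits at bearing -90° from R; a 62° counterclockwise sweep puts E at bearing -28°, so E = R + 9.5·(cos -28°, sin -28°) = (-40.212, 5.0400). The tangent condition forces RE to be normal to ED, so ED runs along (−sin -28°, cos -28°); with |ED| = 29.0, D = (-26.597, 30.646). Then |ZD| = |D − Z| = 40.578.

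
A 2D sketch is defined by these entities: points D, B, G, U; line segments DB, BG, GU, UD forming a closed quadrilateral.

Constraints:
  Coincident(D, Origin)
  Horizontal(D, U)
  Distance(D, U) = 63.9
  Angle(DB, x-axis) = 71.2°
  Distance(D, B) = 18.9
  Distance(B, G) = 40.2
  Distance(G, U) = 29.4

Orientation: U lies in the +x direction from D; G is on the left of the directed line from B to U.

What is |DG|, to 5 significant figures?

51.487

Checks: |BG| = 40.20 ✓; |GU| = 29.40 ✓.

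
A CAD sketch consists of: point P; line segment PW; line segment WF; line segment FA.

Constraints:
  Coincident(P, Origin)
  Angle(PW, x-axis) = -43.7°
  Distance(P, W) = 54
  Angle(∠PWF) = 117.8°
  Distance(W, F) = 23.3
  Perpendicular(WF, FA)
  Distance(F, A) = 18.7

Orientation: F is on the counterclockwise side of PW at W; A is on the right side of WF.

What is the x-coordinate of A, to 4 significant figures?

67.07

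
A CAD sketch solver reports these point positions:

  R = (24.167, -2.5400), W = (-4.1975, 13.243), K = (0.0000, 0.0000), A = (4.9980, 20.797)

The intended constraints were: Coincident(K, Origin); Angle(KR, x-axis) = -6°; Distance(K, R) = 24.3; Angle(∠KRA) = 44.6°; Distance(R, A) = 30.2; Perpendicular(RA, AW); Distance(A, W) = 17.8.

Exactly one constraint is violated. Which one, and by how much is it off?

Distance(A, W) = 17.8 — off by 5.90.

K = (0.00, 0.00) ✓; KR at -6.000° ✓; |KR| = 24.30 ✓; ∠KRA = 44.60° ✓; |RA| = 30.20 ✓; ∠(RA, AW) = 90.00° ✓; |AW| = 11.90 ✗.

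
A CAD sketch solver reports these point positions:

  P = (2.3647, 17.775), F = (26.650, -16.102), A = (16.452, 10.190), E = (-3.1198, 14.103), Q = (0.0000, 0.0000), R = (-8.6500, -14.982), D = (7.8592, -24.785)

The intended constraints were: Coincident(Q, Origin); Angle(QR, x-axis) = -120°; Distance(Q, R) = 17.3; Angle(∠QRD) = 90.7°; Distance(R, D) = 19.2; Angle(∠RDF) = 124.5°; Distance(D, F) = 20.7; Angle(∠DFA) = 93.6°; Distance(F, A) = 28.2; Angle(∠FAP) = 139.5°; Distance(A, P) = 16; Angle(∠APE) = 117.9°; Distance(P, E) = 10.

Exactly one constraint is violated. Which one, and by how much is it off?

Distance(P, E) = 10 — off by 3.40.

Q = (0.00, 0.00) ✓; QR at -120.0° ✓; |QR| = 17.30 ✓; ∠QRD = 90.70° ✓; |RD| = 19.20 ✓; ∠RDF = 124.5° ✓; |DF| = 20.70 ✓; ∠DFA = 93.60° ✓; |FA| = 28.20 ✓; ∠FAP = 139.5° ✓; |AP| = 16.00 ✓; ∠APE = 117.9° ✓; |PE| = 6.600 ✗.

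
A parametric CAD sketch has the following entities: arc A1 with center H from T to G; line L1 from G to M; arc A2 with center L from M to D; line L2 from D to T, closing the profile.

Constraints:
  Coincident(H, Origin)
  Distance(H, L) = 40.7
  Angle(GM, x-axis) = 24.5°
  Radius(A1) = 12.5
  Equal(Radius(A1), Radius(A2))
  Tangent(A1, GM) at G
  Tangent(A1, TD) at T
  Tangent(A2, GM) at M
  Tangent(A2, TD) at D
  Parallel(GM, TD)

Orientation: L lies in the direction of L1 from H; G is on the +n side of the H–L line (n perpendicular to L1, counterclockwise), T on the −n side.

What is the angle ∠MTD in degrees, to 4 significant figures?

31.56°

Tangency of A1 to both parallel lines with radius 12.5 puts G and T at H ± 12.5·n: G = (-5.184, 11.37), T = (5.184, -11.37). Equal radii place M and D the same way about L: M = L + 12.5·n = (31.85, 28.25), D = L − 12.5·n = (42.22, 5.503). Then cos ∠MTD = TM·TD / (|TM||TD|), giving 31.56°.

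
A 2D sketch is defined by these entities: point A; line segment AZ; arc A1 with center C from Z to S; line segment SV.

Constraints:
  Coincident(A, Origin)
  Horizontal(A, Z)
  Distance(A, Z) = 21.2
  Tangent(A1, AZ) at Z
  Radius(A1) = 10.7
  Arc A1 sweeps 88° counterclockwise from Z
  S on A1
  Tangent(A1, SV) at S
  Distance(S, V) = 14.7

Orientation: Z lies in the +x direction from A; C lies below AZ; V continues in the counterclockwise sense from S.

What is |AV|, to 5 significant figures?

26.940

On A1, Z sits at bearing 90° from C; an 88° counterclockwise sweep puts S at bearing 178°, so S = C + 10.7·(cos 178°, sin 178°) = (10.507, -10.327). Tangency of A1 to SV means the radius CS is perpendicular to SV, so SV runs along (−sin 178°, cos 178°); with |SV| = 14.7, V = (9.9935, -25.018). Then |AV| = |V − A| = 26.940.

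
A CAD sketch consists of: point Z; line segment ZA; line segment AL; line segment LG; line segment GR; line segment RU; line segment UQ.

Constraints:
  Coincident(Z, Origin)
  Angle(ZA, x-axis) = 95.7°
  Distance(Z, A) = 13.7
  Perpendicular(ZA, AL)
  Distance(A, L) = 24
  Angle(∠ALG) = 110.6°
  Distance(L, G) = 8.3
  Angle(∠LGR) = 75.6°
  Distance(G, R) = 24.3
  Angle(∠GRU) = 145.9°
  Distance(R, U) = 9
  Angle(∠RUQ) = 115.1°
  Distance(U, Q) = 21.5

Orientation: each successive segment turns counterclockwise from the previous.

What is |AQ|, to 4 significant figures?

15.84

Z is at the origin; ZA runs at 95.7° with length 13.7, so A = (-1.361, 13.63). ZA is perpendicular to AL, so AL runs at -174.3°; with |AL| = 24.0, L = (-25.24, 11.25). ∠ALG = 110.6° gives LG at -104.9° from the x-axis; with |LG| = 8.3, G = (-27.38, 3.228). ∠LGR = 75.6° gives GR at -0.5000° from the x-axis; with |GR| = 24.3, R = (-3.077, 3.016). ∠GRU = 145.9° gives RU at 33.60° from the x-axis; with |RU| = 9.0, U = (4.419, 7.996). ∠RUQ = 115.1° gives UQ at 98.50° from the x-axis; with |UQ| = 21.5, Q = (1.241, 29.26). Then |AQ| = |Q − A| = 15.84.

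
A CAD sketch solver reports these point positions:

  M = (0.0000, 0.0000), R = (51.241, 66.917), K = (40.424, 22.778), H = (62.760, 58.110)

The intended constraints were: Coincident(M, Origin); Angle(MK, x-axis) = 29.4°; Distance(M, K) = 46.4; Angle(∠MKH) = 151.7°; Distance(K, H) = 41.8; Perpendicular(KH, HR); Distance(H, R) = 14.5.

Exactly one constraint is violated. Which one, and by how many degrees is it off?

Perpendicular(KH, HR) — off by 5.10°.

M = (0.00, 0.00) ✓; MK at 29.40° ✓; |MK| = 46.40 ✓; ∠MKH = 151.7° ✓; |KH| = 41.80 ✓; ∠(KH, HR) = 84.90° ✗; |HR| = 14.50 ✓.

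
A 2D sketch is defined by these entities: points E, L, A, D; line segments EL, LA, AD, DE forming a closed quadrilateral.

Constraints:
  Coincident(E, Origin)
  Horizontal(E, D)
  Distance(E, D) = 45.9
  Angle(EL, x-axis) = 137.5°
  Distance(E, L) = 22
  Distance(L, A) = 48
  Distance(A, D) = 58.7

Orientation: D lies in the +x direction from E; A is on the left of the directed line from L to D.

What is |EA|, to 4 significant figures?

52.95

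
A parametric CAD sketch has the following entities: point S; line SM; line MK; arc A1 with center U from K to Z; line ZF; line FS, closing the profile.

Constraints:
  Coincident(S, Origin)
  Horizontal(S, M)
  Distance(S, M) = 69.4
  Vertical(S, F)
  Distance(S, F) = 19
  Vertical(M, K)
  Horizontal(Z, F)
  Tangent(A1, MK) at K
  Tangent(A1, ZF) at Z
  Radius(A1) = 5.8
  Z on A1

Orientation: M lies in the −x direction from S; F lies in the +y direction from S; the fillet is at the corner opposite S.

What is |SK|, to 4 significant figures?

70.64

S is at the origin; S and M share the same y with |SM| = 69.4 and M on the −x side, so M = (-69.40, 0.000). S and F share the same x with |SF| = 19.0 and F on the +y side, so F = (0.000, 19.00). The virtual corner opposite S is at (-69.40, 19.00). A1 meets MK tangentially, so UK is at right angles to MK and tangency of A1 to ZF means the radius UZ is perpendicular to ZF, with radius 5.8, so the center U sits 5.8 in from both sides at U = (-63.60, 13.20). That places the tangent points at K = (-69.40, 13.20) on MK and Z = (-63.60, 19.00) on ZF. Then |SK| = |K − S| = 70.64.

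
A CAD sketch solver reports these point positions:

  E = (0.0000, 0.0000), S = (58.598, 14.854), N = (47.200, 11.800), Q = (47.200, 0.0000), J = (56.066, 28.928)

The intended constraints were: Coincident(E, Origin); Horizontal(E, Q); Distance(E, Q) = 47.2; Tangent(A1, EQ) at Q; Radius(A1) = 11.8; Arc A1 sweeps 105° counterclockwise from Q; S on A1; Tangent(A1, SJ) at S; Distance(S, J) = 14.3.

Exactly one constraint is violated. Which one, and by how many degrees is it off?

Tangent(A1, SJ) at S — off by 4.80°.

E = (0.00, 0.00) ✓; E.y = 0.00, Q.y = 0.00 ✓; |EQ| = 47.20 ✓; ∠(NQ, QE) = 90.00° ✓; |NQ| = 11.80 ✓; bearing(N→S) − bearing(N→Q) = 105.0° ✓; |NS| = 11.80 ✓; ∠(NS, SJ) = 94.80° ✗; |SJ| = 14.30 ✓.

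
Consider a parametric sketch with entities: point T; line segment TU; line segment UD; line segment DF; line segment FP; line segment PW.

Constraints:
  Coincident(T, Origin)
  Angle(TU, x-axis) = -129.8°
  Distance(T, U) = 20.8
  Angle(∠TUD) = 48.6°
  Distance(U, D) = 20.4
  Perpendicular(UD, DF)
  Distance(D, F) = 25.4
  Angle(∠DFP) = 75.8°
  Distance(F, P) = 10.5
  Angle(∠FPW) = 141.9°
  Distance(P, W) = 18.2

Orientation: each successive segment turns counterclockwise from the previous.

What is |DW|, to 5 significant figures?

22.914

T is at the origin; TU runs at -129.8° with length 20.8, so U = (-13.314, -15.980). ∠TUD = 48.6° gives UD at 1.6000° from the x-axis; with |UD| = 20.4, D = (7.0778, -15.411). UD is perpendicular to DF, so DF runs at 91.600°; with |DF| = 25.4, F = (6.3686, 9.9794). ∠DFP = 75.8° gives FP at -164.20° from the x-axis; with |FP| = 10.5, P = (-3.7347, 7.1205). ∠FPW = 141.9° gives PW at -126.10° from the x-axis; with |PW| = 18.2, W = (-14.458, -7.5850). Then |DW| = |W − D| = 22.914.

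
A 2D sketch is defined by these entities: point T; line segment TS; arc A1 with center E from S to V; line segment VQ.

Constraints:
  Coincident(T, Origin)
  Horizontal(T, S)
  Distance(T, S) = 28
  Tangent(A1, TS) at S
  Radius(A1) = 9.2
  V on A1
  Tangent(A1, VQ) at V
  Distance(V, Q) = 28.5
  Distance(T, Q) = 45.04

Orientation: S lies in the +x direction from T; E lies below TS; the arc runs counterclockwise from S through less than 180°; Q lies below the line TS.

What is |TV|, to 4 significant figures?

21.63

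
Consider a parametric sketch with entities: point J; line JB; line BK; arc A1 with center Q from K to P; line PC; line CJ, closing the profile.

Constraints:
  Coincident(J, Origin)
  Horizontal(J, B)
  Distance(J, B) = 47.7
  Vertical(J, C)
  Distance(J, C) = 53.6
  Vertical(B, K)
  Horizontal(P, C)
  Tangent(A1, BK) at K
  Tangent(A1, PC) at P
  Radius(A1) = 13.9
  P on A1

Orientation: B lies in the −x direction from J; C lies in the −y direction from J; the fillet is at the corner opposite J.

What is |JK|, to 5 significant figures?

62.059

J is at the origin; J and B share the same y with |JB| = 47.7 and B on the −x side, so B = (-47.700, 0.0000). JC is vertical with |JC| = 53.6 and C on the −y side, so C = (0.0000, -53.600). The virtual corner opposite J is at (-47.700, -53.600). Tangency of A1 to BK means the radius QK is perpendicular to BK and A1 meets PC tangentially, so QP is at right angles to PC, with radius 13.9, so the center Q sits 13.9 in from both sides at Q = (-33.800, -39.700). That places the tangent points at K = (-47.700, -39.700) on BK and P = (-33.800, -53.600) on PC. Then |JK| = |K − J| = 62.059.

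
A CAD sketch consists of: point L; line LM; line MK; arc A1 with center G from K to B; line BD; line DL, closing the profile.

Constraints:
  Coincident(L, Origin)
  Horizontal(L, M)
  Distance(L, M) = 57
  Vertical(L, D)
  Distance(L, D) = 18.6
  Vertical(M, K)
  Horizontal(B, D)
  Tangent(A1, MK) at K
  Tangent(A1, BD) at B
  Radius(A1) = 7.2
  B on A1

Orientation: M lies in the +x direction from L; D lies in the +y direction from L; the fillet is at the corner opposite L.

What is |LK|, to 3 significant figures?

58.1

L is at the origin; LM is horizontal with |LM| = 57.0 and M on the +x side, so M = (57.0, 0.00). LD is vertical with |LD| = 18.6 and D on the +y side, so D = (0.00, 18.6). The virtual corner opposite L is at (57.0, 18.6). A1 meets MK tangentially, so GK is at right angles to MK and tangency of A1 to BD means the radius GB is perpendicular to BD, with radius 7.2, so the center G sits 7.2 in from both sides at G = (49.8, 11.4). That places the tangent points at K = (57.0, 11.4) on MK and B = (49.8, 18.6) on BD. Then |LK| = |K − L| = 58.1.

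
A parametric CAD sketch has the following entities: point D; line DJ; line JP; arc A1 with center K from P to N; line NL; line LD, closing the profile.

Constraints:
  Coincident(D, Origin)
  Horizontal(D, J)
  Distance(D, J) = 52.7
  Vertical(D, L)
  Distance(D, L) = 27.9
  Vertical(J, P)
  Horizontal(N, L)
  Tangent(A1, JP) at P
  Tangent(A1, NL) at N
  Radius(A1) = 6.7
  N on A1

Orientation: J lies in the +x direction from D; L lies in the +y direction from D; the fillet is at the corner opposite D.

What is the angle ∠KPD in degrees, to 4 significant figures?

21.91°

D is at the origin; D and J share the same y with |DJ| = 52.7 and J on the +x side, so J = (52.70, 0.000). D and L share the same x with |DL| = 27.9 and L on the +y side, so L = (0.000, 27.90). The virtual corner opposite D is at (52.70, 27.90). The tangent condition forces KP to be normal to JP and since A1 is tangent to NL there, KN ⟂ NL, with radius 6.7, so the center K sits 6.7 in from both sides at K = (46.00, 21.20). That places the tangent points at P = (52.70, 21.20) on JP and N = (46.00, 27.90) on NL. Then cos ∠KPD = PK·PD / (|PK||PD|), giving 21.91°.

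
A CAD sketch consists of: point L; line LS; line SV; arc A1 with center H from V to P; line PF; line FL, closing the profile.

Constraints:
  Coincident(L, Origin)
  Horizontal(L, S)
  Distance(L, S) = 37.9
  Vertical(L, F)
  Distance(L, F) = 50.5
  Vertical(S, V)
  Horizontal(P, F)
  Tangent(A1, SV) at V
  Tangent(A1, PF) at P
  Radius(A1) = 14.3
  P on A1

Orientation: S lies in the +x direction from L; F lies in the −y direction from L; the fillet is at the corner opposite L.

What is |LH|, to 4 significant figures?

43.21

L and F share the same x with |LF| = 50.5 and F on the −y side, so F = (0.000, -50.50). The virtual corner opposite L is at (37.90, -50.50). Tangency of A1 to SV means the radius HV is perpendicular to SV and since A1 is tangent to PF there, HP ⟂ PF, with radius 14.3, so the center H sits 14.3 in from both sides at H = (23.60, -36.20). Then |LH| = |H − L| = 43.21.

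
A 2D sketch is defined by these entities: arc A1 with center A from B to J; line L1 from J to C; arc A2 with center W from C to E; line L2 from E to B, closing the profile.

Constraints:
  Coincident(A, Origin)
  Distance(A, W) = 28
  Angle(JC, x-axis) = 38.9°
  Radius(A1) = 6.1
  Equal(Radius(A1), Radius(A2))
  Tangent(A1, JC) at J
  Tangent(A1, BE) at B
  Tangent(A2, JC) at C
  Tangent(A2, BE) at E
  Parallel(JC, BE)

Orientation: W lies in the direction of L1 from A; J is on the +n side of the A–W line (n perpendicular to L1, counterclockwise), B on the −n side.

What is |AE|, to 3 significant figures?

28.7

The slot axis is L1's direction at 38.9°, so u = (cos 38.9°, sin 38.9°) = (0.778, 0.628) and n = (−sin 38.9°, cos 38.9°) = (-0.628, 0.778). A is at the origin and W lies 28.0 along u from A, so W = 28.0·u = (21.8, 17.6). Tangency of A1 to both parallel lines with radius 6.1 puts J and B at A ± 6.1·n: J = (-3.83, 4.75), B = (3.83, -4.75). Equal radii place C and E the same way about W: C = W + 6.1·n = (18.0, 22.3), E = W − 6.1·n = (25.6, 12.8). Then |AE| = |E − A| = 28.7.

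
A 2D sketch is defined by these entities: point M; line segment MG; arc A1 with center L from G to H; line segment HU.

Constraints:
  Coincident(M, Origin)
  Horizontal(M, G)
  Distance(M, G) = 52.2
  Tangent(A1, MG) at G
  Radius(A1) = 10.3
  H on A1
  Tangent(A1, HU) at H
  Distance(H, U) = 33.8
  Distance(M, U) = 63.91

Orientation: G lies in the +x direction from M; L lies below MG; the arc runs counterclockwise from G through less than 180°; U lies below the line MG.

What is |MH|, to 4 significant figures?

43.46

Checks: M.y = 0.00, G.y = 0.00 ✓; |LH| = 10.30 ✓; ∠(LH, HU) = 90.00° ✓; |HU| = 33.80 ✓; |MU| = 63.91 ✓.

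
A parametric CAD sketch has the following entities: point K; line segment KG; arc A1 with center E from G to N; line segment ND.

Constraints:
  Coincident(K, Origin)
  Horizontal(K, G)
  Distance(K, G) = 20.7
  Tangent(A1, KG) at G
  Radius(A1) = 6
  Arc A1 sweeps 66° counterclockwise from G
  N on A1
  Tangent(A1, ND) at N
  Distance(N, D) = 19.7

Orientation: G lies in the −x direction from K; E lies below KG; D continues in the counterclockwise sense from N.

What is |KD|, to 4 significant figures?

40.42

On A1, G sits at bearing 90° from E; a 66° counterclockwise sweep puts N at bearing 156°, so N = E + 6.0·(cos 156°, sin 156°) = (-26.18, -3.560). Tangency of A1 to ND means the radius EN is perpendicular to ND, so ND runs along (−sin 156°, cos 156°); with |ND| = 19.7, D = (-34.19, -21.56). Then |KD| = |D − K| = 40.42.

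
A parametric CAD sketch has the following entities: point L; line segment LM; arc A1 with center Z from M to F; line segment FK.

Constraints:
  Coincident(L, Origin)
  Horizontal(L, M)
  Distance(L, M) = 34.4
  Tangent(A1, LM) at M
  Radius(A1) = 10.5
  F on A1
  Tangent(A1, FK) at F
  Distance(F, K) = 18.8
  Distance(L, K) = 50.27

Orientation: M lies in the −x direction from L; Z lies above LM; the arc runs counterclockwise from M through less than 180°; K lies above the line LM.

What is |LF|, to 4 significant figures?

31.85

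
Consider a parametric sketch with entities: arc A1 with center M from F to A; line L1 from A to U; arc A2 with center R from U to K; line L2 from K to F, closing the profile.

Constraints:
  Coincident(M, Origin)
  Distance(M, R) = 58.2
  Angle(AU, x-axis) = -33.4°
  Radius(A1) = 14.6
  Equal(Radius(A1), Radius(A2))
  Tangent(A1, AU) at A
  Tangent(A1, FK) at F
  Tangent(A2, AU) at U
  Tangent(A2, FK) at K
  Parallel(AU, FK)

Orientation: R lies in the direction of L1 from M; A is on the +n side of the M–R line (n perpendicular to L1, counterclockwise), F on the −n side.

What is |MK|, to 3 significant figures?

60.0

Tangency of A1 to both parallel lines with radius 14.6 puts A and F at M ± 14.6·n: A = (8.04, 12.2), F = (-8.04, -12.2). Equal radii place U and K the same way about R: U = R + 14.6·n = (56.6, -19.8), K = R − 14.6·n = (40.6, -44.2). Then |MK| = |K − M| = 60.0.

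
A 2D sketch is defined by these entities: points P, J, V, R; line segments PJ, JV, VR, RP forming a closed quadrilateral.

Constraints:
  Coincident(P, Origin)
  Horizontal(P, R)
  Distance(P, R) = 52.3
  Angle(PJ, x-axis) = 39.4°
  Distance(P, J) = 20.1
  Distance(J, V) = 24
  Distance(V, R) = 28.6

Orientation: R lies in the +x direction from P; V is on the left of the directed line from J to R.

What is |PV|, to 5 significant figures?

43.881

Checks: |JV| = 24.00 ✓; |VR| = 28.60 ✓.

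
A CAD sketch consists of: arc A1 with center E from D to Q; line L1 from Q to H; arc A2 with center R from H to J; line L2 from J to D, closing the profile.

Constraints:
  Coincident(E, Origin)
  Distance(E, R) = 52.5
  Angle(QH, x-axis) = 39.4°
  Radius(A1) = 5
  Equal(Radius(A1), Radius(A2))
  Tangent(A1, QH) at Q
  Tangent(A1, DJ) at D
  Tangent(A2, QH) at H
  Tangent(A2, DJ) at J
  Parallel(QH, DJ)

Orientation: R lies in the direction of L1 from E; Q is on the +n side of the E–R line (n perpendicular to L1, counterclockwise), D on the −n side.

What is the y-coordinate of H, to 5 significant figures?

37.187

Tangency of A1 to both parallel lines with radius 5.0 puts Q and D at E ± 5.0·n: Q = (-3.1737, 3.8637), D = (3.1737, -3.8637). Equal radii place H and J the same way about R: H = R + 5.0·n = (37.395, 37.187), J = R − 5.0·n = (43.742, 29.460). So H.y = 37.187.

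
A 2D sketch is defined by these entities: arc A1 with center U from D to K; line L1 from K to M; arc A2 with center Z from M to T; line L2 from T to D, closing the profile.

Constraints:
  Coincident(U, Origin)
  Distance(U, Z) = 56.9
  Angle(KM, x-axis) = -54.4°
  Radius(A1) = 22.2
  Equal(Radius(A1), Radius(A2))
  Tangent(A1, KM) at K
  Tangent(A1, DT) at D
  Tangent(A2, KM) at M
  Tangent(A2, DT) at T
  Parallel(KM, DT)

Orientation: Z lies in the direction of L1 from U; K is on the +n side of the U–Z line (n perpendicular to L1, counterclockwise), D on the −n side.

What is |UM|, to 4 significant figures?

61.08

The slot axis is L1's direction at -54.4°, so u = (cos -54.4°, sin -54.4°) = (0.5821, -0.8131) and n = (−sin -54.4°, cos -54.4°) = (0.8131, 0.5821). U is at the origin and Z lies 56.9 along u from U, so Z = 56.9·u = (33.12, -46.27). Tangency of A1 to both parallel lines with radius 22.2 puts K and D at U ± 22.2·n: K = (18.05, 12.92), D = (-18.05, -12.92). Equal radii place M and T the same way about Z: M = Z + 22.2·n = (51.17, -33.34), T = Z − 22.2·n = (15.07, -59.19). Then |UM| = |M − U| = 61.08.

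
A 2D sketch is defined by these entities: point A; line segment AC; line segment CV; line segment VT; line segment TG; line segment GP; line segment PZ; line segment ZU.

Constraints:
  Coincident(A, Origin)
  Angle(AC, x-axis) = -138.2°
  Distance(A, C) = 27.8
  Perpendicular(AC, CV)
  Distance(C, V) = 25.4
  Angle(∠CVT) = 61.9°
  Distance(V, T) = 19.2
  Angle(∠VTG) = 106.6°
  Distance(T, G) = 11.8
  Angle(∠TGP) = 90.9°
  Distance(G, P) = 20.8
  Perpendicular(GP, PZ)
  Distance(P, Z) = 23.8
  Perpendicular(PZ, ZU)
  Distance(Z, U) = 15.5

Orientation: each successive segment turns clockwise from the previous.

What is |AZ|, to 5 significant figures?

43.386

∠TGP = 90.9° gives GP at -148.80° from the x-axis; with |GP| = 20.8, P = (-30.839, -16.010). GP is perpendicular to PZ, so PZ runs at 121.20°; with |PZ| = 23.8, Z = (-43.168, 4.3474). Then |AZ| = |Z − A| = 43.386.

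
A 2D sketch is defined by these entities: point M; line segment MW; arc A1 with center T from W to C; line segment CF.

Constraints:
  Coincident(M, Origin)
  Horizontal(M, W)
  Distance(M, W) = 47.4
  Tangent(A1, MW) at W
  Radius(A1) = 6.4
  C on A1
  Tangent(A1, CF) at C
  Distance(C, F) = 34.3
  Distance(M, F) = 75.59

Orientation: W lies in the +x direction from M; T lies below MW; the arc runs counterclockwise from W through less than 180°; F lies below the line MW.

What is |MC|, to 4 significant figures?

44.18

M is at the origin; M and W share the same y with |MW| = 47.4 and W on the +x side, so W = (47.40, 0.000). Since A1 is tangent to MW there, TW ⟂ MW, so T = W + (0, -6.4) = (47.40, -6.400). Since TC ⟂ CF (tangency), |TF| = √(6.4² + 34.3²) = 34.89 regardless of where C sits on A1. So F lies on both circle(M, 75.59) and circle(T, 34.89); the below-MW intersection is F = (66.78, -35.41). C is the foot of the tangent from F: C = (42.82, -10.87).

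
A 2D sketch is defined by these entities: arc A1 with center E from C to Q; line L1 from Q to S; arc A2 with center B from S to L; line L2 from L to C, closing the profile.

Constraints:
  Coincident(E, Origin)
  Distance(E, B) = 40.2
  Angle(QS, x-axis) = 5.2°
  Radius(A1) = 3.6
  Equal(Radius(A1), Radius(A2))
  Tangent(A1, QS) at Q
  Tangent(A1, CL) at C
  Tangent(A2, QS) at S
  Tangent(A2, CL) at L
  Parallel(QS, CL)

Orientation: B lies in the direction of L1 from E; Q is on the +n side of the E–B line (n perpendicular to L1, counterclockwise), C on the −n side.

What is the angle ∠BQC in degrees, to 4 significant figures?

84.88°

The slot axis is L1's direction at 5.2°, so u = (cos 5.2°, sin 5.2°) = (0.9959, 0.09063) and n = (−sin 5.2°, cos 5.2°) = (-0.09063, 0.9959). E is at the origin and B lies 40.2 along u from E, so B = 40.2·u = (40.03, 3.643). Tangency of A1 to both parallel lines with radius 3.6 puts Q and C at E ± 3.6·n: Q = (-0.3263, 3.585), C = (0.3263, -3.585). Then cos ∠BQC = QB·QC / (|QB||QC|), giving 84.88°.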